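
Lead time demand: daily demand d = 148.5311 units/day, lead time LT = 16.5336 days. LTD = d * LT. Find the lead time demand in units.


LTD = 148.5311 * 16.5336 = 2455.7538

2455.7538 units


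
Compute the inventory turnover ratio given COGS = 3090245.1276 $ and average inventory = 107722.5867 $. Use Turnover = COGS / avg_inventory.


Turnover = 3090245.1276 / 107722.5867 = 28.6871

28.6871


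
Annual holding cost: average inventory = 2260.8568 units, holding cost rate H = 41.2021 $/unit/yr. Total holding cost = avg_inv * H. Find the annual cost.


Cost = 2260.8568 * 41.2021 = 93152.0480

93152.0480 $/yr


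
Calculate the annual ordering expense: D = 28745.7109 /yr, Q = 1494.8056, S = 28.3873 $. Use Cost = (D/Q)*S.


Number of orders = D/Q = 19.2304
Cost = 19.2304 * 28.3873 = 545.8992

545.8992 $/yr


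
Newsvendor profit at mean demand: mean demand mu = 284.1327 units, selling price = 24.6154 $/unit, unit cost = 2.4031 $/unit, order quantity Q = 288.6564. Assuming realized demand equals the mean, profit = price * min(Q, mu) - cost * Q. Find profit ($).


Sales at mu = min(288.6564, 284.1327) = 284.1327
Revenue = 24.6154 * 284.1327 = 6994.0401
Total cost = 2.4031 * 288.6564 = 693.6702
Profit = 6994.0401 - 693.6702 = 6300.3699

6300.3699 $


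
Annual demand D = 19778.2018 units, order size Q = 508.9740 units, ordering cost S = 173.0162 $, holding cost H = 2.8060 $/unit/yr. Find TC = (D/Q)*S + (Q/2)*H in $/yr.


Ordering cost = D*S/Q = 6723.2301
Holding cost = Q*H/2 = 714.0905
TC = 6723.2301 + 714.0905 = 7437.3206

7437.3206 $/yr


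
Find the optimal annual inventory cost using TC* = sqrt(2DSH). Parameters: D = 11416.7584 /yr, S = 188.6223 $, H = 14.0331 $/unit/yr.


2*D*S*H = 60439305.1188
TC* = sqrt(60439305.1188) = 7774.2720

7774.2720 $/yr


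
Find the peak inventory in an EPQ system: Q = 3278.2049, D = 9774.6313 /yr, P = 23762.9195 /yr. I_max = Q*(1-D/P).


D/P = 0.4113
1 - D/P = 0.5887
I_max = 3278.2049 * 0.5887 = 1929.7492

1929.7492 units


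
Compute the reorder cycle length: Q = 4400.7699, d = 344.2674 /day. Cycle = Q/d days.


Cycle = 4400.7699 / 344.2674 = 12.7830

12.7830 days


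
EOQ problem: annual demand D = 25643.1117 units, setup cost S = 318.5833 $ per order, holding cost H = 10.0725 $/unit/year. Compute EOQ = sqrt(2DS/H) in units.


2*D*S = 2 * 25643.1117 * 318.5833 = 16338934.2953
2*D*S/H = 1622132.9655
EOQ = sqrt(1622132.9655) = 1273.6298

1273.6298 units


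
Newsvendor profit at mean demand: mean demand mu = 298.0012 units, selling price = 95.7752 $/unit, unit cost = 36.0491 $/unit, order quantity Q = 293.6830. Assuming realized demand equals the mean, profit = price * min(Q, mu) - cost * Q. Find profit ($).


Sales at mu = min(293.6830, 298.0012) = 293.6830
Revenue = 95.7752 * 293.6830 = 28127.5481
Total cost = 36.0491 * 293.6830 = 10587.0078
Profit = 28127.5481 - 10587.0078 = 17540.5402

17540.5402 $


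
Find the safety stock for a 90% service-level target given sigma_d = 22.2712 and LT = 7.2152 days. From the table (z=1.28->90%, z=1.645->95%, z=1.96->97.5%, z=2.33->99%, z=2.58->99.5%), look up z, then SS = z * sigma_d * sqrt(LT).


From the table, SL = 90% corresponds to z = 1.28
sqrt(LT) = sqrt(7.2152) = 2.6861
SS = 1.28 * 22.2712 * 2.6861 = 76.5734

76.5734 units


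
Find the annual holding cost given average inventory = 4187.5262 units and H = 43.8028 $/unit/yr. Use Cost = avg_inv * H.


Cost = 4187.5262 * 43.8028 = 183425.3726

183425.3726 $/yr


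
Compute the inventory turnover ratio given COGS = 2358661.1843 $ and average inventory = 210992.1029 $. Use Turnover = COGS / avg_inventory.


Turnover = 2358661.1843 / 210992.1029 = 11.1789

11.1789


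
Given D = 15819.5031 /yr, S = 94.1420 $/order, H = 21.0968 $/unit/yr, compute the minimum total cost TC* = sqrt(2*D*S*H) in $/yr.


2*D*S*H = 62838070.2976
TC* = sqrt(62838070.2976) = 7927.0468

7927.0468 $/yr


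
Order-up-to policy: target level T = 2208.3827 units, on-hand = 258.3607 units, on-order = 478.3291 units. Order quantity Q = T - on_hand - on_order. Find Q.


Inventory position = OH + OO = 258.3607 + 478.3291 = 736.6898
Q = 2208.3827 - 736.6898 = 1471.6929

1471.6929 units


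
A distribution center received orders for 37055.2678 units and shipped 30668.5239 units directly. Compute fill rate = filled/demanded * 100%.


FR = 30668.5239 / 37055.2678 * 100 = 82.7643

82.7643%


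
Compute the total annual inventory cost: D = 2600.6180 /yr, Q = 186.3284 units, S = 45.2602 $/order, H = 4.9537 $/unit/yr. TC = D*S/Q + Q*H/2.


Ordering cost = D*S/Q = 631.7045
Holding cost = Q*H/2 = 461.5075
TC = 631.7045 + 461.5075 = 1093.2120

1093.2120 $/yr


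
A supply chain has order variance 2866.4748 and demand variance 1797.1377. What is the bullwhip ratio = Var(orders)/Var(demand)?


BW = 2866.4748 / 1797.1377 = 1.5950

1.5950


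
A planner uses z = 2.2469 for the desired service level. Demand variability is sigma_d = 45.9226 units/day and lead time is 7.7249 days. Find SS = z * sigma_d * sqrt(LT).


sqrt(LT) = sqrt(7.7249) = 2.7794
SS = 2.2469 * 45.9226 * 2.7794 = 286.7851

286.7851 units


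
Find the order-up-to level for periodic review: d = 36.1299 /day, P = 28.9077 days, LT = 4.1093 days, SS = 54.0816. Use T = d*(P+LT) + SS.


P + LT = 33.0170
d*(P+LT) = 36.1299 * 33.0170 = 1192.9009
T = 1192.9009 + 54.0816 = 1246.9825

1246.9825 units


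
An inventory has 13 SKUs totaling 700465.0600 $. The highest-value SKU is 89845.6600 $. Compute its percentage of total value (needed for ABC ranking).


Top item = 89845.6600
Total = 700465.0600
Percentage = 89845.6600 / 700465.0600 * 100 = 12.8266

12.8266%


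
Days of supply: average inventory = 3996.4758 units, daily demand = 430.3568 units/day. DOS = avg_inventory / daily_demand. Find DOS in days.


DOS = 3996.4758 / 430.3568 = 9.2864

9.2864 days


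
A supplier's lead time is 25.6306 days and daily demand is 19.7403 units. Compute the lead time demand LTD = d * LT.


LTD = 19.7403 * 25.6306 = 505.9557

505.9557 units


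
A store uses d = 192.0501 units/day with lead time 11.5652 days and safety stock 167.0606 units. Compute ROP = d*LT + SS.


d*LT = 192.0501 * 11.5652 = 2221.0978
ROP = 2221.0978 + 167.0606 = 2388.1584

2388.1584 units


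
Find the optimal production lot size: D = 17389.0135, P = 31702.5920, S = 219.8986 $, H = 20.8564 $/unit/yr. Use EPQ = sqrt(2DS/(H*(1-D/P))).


1 - D/P = 1 - 0.5485 = 0.4515
H*(1-D/P) = 9.4166
2DS = 7647639.4481
EPQ = sqrt(812146.9256) = 901.1919

901.1919 units


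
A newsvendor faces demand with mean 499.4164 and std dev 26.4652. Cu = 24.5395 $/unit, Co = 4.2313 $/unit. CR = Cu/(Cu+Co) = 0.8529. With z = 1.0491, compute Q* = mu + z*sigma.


CR = Cu/(Cu+Co) = 24.5395/(24.5395+4.2313) = 0.8529
z = 1.0491
Q* = 499.4164 + 1.0491 * 26.4652 = 527.1810

527.1810 units


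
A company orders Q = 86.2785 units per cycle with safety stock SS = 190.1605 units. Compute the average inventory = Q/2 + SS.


Q/2 = 43.1392
Avg = 43.1392 + 190.1605 = 233.2998

233.2998 units


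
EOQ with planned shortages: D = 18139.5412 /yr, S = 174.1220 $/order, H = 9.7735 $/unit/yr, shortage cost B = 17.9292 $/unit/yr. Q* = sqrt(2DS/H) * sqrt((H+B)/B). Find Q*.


sqrt(2DS/H) = 803.9516
sqrt((H+B)/B) = 1.2430
Q* = 803.9516 * 1.2430 = 999.3336

999.3336 units


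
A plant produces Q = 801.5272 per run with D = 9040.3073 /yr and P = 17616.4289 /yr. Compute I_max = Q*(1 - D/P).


D/P = 0.5132
1 - D/P = 0.4868
I_max = 801.5272 * 0.4868 = 390.2036

390.2036 units


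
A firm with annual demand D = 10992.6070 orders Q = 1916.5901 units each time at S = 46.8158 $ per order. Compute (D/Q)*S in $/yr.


Number of orders = D/Q = 5.7355
Cost = 5.7355 * 46.8158 = 268.5121

268.5121 $/yr


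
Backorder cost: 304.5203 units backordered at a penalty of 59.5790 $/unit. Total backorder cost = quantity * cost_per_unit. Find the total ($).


Total = 304.5203 * 59.5790 = 18143.0150

18143.0150 $


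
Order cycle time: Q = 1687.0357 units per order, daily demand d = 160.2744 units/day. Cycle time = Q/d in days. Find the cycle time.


Cycle = 1687.0357 / 160.2744 = 10.5259

10.5259 days


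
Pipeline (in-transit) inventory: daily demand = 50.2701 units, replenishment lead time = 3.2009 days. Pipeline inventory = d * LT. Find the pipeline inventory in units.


Pipeline = 50.2701 * 3.2009 = 160.9096

160.9096 units


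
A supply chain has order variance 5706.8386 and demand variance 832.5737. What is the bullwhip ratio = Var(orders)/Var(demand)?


BW = 5706.8386 / 832.5737 = 6.8545

6.8545


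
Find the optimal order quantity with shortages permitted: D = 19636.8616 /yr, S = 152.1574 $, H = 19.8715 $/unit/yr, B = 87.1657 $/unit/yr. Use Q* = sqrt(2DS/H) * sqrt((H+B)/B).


sqrt(2DS/H) = 548.3808
sqrt((H+B)/B) = 1.1081
Q* = 548.3808 * 1.1081 = 607.6826

607.6826 units


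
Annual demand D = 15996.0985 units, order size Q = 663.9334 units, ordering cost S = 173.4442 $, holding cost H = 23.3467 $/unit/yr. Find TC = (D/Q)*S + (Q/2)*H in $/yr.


Ordering cost = D*S/Q = 4178.7783
Holding cost = Q*H/2 = 7750.3270
TC = 4178.7783 + 7750.3270 = 11929.1053

11929.1053 $/yr


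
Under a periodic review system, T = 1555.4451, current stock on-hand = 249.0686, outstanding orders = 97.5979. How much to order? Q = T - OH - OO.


Inventory position = OH + OO = 249.0686 + 97.5979 = 346.6665
Q = 1555.4451 - 346.6665 = 1208.7786

1208.7786 units


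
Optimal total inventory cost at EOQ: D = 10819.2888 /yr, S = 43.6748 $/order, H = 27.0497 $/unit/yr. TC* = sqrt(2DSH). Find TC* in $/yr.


2*D*S*H = 25563604.3313
TC* = sqrt(25563604.3313) = 5056.0463

5056.0463 $/yr


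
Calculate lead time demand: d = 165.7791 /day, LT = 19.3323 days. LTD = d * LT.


LTD = 165.7791 * 19.3323 = 3204.8913

3204.8913 units


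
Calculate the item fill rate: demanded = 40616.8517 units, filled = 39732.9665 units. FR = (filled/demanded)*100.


FR = 39732.9665 / 40616.8517 * 100 = 97.8238

97.8238%


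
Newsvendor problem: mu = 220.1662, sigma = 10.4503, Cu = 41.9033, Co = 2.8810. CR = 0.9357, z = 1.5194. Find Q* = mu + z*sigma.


CR = Cu/(Cu+Co) = 41.9033/(41.9033+2.8810) = 0.9357
z = 1.5194
Q* = 220.1662 + 1.5194 * 10.4503 = 236.0444

236.0444 units


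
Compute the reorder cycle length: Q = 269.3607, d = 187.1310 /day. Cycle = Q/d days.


Cycle = 269.3607 / 187.1310 = 1.4394

1.4394 days


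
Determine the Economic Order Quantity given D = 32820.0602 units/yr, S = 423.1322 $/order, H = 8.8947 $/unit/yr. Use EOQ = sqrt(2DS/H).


2*D*S = 2 * 32820.0602 * 423.1322 = 27774448.5531
2*D*S/H = 3122584.0729
EOQ = sqrt(3122584.0729) = 1767.0835

1767.0835 units


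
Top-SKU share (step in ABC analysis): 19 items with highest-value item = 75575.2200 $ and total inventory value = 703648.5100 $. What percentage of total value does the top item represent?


Top item = 75575.2200
Total = 703648.5100
Percentage = 75575.2200 / 703648.5100 * 100 = 10.7405

10.7405%


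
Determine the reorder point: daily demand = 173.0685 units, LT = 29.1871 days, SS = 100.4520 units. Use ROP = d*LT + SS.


d*LT = 173.0685 * 29.1871 = 5051.3676
ROP = 5051.3676 + 100.4520 = 5151.8196

5151.8196 units


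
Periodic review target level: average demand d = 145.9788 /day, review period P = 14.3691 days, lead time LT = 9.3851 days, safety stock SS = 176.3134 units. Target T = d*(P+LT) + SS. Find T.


P + LT = 23.7542
d*(P+LT) = 145.9788 * 23.7542 = 3467.6096
T = 3467.6096 + 176.3134 = 3643.9230

3643.9230 units


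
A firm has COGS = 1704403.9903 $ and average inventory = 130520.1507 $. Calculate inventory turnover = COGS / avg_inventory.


Turnover = 1704403.9903 / 130520.1507 = 13.0586

13.0586


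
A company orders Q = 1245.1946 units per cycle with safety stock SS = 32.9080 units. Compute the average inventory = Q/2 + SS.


Q/2 = 622.5973
Avg = 622.5973 + 32.9080 = 655.5053

655.5053 units


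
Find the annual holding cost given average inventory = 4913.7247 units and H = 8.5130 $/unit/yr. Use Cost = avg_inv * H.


Cost = 4913.7247 * 8.5130 = 41830.5384

41830.5384 $/yr


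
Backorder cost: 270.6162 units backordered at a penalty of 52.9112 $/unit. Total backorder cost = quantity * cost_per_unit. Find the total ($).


Total = 270.6162 * 52.9112 = 14318.6279

14318.6279 $


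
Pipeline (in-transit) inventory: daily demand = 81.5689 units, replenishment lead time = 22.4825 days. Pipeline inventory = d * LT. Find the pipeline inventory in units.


Pipeline = 81.5689 * 22.4825 = 1833.8728

1833.8728 units


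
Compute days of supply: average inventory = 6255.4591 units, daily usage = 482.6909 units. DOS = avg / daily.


DOS = 6255.4591 / 482.6909 = 12.9596

12.9596 days


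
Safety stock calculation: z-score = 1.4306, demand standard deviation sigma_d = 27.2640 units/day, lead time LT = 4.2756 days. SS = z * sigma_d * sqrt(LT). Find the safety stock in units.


sqrt(LT) = sqrt(4.2756) = 2.0678
SS = 1.4306 * 27.2640 * 2.0678 = 80.6504

80.6504 units


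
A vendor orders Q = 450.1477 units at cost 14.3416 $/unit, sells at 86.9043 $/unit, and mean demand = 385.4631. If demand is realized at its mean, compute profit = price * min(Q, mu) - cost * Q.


Sales at mu = min(450.1477, 385.4631) = 385.4631
Revenue = 86.9043 * 385.4631 = 33498.4009
Total cost = 14.3416 * 450.1477 = 6455.8383
Profit = 33498.4009 - 6455.8383 = 27042.5626

27042.5626 $


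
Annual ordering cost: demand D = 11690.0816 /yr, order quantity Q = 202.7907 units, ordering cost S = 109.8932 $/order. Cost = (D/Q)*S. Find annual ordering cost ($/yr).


Number of orders = D/Q = 57.6460
Cost = 57.6460 * 109.8932 = 6334.9082

6334.9082 $/yr


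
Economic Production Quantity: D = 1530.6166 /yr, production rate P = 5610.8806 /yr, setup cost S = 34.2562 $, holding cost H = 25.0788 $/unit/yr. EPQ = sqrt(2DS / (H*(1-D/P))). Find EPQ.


1 - D/P = 1 - 0.2728 = 0.7272
H*(1-D/P) = 18.2374
2DS = 104866.2167
EPQ = sqrt(5750.0499) = 75.8291

75.8291 units


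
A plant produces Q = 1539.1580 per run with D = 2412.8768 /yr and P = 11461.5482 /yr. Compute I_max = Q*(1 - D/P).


D/P = 0.2105
1 - D/P = 0.7895
I_max = 1539.1580 * 0.7895 = 1215.1356

1215.1356 units


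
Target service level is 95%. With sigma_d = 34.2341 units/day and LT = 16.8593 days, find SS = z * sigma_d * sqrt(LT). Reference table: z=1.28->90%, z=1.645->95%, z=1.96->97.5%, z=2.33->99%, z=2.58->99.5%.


From the table, SL = 95% corresponds to z = 1.645
sqrt(LT) = sqrt(16.8593) = 4.1060
SS = 1.645 * 34.2341 * 4.1060 = 231.2302

231.2302 units


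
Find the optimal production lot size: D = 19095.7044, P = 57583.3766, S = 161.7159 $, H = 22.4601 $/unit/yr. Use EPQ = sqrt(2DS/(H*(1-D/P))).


1 - D/P = 1 - 0.3316 = 0.6684
H*(1-D/P) = 15.0119
2DS = 6176158.0464
EPQ = sqrt(411416.9668) = 641.4179

641.4179 units


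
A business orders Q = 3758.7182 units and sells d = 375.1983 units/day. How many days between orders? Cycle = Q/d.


Cycle = 3758.7182 / 375.1983 = 10.0180

10.0180 days


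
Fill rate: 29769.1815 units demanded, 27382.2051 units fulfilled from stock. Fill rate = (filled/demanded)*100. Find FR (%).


FR = 27382.2051 / 29769.1815 * 100 = 91.9817

91.9817%


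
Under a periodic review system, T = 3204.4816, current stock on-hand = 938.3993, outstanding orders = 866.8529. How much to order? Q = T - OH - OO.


Inventory position = OH + OO = 938.3993 + 866.8529 = 1805.2522
Q = 3204.4816 - 1805.2522 = 1399.2294

1399.2294 units


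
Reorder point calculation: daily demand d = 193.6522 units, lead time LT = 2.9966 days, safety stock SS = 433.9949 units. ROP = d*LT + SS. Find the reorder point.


d*LT = 193.6522 * 2.9966 = 580.2982
ROP = 580.2982 + 433.9949 = 1014.2931

1014.2931 units


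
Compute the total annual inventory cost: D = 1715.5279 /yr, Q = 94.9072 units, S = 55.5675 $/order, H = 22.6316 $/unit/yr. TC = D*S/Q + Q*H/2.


Ordering cost = D*S/Q = 1004.4296
Holding cost = Q*H/2 = 1073.9509
TC = 1004.4296 + 1073.9509 = 2078.3804

2078.3804 $/yr


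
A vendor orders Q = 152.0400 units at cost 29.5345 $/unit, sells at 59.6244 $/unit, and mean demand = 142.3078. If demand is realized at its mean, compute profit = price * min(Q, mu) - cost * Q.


Sales at mu = min(152.0400, 142.3078) = 142.3078
Revenue = 59.6244 * 142.3078 = 8485.0172
Total cost = 29.5345 * 152.0400 = 4490.4254
Profit = 8485.0172 - 4490.4254 = 3994.5918

3994.5918 $


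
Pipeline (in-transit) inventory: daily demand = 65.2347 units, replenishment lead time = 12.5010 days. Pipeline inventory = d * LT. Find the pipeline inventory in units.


Pipeline = 65.2347 * 12.5010 = 815.4990

815.4990 units


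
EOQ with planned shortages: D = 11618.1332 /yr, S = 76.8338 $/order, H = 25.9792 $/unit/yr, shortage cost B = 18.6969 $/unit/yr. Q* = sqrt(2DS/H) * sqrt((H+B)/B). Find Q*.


sqrt(2DS/H) = 262.1479
sqrt((H+B)/B) = 1.5458
Q* = 262.1479 * 1.5458 = 405.2278

405.2278 units


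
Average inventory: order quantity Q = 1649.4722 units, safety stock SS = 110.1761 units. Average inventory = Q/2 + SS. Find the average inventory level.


Q/2 = 824.7361
Avg = 824.7361 + 110.1761 = 934.9122

934.9122 units


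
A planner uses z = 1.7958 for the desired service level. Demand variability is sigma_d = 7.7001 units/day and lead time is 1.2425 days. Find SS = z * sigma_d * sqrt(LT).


sqrt(LT) = sqrt(1.2425) = 1.1147
SS = 1.7958 * 7.7001 * 1.1147 = 15.4135

15.4135 units


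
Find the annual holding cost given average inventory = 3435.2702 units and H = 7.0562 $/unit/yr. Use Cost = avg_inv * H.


Cost = 3435.2702 * 7.0562 = 24239.9536

24239.9536 $/yr


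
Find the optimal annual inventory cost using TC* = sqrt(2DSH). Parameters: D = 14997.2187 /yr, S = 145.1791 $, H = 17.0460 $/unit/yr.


2*D*S*H = 74227922.2642
TC* = sqrt(74227922.2642) = 8615.5628

8615.5628 $/yr


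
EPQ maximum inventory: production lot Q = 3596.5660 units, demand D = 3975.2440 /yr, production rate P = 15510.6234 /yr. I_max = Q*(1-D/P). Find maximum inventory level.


D/P = 0.2563
1 - D/P = 0.7437
I_max = 3596.5660 * 0.7437 = 2674.7960

2674.7960 units


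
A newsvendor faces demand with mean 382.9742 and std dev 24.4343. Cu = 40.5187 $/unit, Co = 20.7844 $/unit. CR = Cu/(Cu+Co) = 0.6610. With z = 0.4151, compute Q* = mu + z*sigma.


CR = Cu/(Cu+Co) = 40.5187/(40.5187+20.7844) = 0.6610
z = 0.4151
Q* = 382.9742 + 0.4151 * 24.4343 = 393.1169

393.1169 units


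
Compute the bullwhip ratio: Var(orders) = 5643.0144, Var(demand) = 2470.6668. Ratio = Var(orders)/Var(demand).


BW = 5643.0144 / 2470.6668 = 2.2840

2.2840


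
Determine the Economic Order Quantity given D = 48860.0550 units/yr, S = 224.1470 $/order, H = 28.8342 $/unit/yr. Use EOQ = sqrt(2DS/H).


2*D*S = 2 * 48860.0550 * 224.1470 = 21903669.4962
2*D*S/H = 759642.0048
EOQ = sqrt(759642.0048) = 871.5744

871.5744 units


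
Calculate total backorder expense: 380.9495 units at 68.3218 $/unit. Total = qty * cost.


Total = 380.9495 * 68.3218 = 26027.1555

26027.1555 $


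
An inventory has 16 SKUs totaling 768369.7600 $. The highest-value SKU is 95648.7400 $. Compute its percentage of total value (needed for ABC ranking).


Top item = 95648.7400
Total = 768369.7600
Percentage = 95648.7400 / 768369.7600 * 100 = 12.4483

12.4483%


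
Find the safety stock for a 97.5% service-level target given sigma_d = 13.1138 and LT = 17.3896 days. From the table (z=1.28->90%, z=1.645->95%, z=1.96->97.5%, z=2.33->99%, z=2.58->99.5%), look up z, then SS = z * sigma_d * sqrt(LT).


From the table, SL = 97.5% corresponds to z = 1.96
sqrt(LT) = sqrt(17.3896) = 4.1701
SS = 1.96 * 13.1138 * 4.1701 = 107.1839

107.1839 units


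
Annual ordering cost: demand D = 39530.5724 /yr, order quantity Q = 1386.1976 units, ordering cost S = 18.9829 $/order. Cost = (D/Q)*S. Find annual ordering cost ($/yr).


Number of orders = D/Q = 28.5173
Cost = 28.5173 * 18.9829 = 541.3405

541.3405 $/yr


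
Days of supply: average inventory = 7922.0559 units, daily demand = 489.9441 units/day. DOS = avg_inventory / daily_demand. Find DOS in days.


DOS = 7922.0559 / 489.9441 = 16.1693

16.1693 days


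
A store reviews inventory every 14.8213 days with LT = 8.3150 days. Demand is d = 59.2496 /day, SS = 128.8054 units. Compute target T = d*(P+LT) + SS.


P + LT = 23.1363
d*(P+LT) = 59.2496 * 23.1363 = 1370.8165
T = 1370.8165 + 128.8054 = 1499.6219

1499.6219 units


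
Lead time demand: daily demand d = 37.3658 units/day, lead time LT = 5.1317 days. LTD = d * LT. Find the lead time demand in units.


LTD = 37.3658 * 5.1317 = 191.7501

191.7501 units


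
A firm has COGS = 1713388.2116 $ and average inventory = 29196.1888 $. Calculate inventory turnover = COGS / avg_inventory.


Turnover = 1713388.2116 / 29196.1888 = 58.6853

58.6853


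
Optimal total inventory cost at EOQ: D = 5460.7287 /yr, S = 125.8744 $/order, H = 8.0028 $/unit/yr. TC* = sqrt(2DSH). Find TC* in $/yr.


2*D*S*H = 11001704.4281
TC* = sqrt(11001704.4281) = 3316.8817

3316.8817 $/yr


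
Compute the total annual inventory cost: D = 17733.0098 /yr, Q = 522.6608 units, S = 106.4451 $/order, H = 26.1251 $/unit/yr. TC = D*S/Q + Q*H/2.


Ordering cost = D*S/Q = 3611.5048
Holding cost = Q*H/2 = 6827.2828
TC = 3611.5048 + 6827.2828 = 10438.7877

10438.7877 $/yr


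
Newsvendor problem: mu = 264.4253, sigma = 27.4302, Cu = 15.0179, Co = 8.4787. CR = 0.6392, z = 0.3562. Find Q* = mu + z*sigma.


CR = Cu/(Cu+Co) = 15.0179/(15.0179+8.4787) = 0.6392
z = 0.3562
Q* = 264.4253 + 0.3562 * 27.4302 = 274.1959

274.1959 units


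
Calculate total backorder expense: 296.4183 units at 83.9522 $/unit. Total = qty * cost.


Total = 296.4183 * 83.9522 = 24884.9684

24884.9684 $


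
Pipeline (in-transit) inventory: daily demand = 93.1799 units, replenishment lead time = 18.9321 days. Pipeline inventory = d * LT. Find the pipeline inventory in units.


Pipeline = 93.1799 * 18.9321 = 1764.0912

1764.0912 units


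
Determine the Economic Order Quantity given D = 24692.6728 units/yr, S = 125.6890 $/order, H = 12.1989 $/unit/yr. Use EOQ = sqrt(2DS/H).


2*D*S = 2 * 24692.6728 * 125.6890 = 6207194.7031
2*D*S/H = 508832.3294
EOQ = sqrt(508832.3294) = 713.3248

713.3248 units


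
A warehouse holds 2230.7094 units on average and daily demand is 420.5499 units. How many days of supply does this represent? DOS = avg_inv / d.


DOS = 2230.7094 / 420.5499 = 5.3043

5.3043 days


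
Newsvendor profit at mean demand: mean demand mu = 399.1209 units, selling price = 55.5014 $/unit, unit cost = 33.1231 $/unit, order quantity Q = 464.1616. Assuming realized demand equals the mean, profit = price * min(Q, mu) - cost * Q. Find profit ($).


Sales at mu = min(464.1616, 399.1209) = 399.1209
Revenue = 55.5014 * 399.1209 = 22151.7687
Total cost = 33.1231 * 464.1616 = 15374.4711
Profit = 22151.7687 - 15374.4711 = 6777.2976

6777.2976 $


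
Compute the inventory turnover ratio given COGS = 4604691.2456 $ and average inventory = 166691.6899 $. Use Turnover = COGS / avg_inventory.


Turnover = 4604691.2456 / 166691.6899 = 27.6240

27.6240


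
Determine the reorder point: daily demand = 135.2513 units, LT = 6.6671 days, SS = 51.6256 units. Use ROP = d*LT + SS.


d*LT = 135.2513 * 6.6671 = 901.7339
ROP = 901.7339 + 51.6256 = 953.3595

953.3595 units


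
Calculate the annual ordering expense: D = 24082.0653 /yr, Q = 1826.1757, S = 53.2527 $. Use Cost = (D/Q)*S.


Number of orders = D/Q = 13.1872
Cost = 13.1872 * 53.2527 = 702.2517

702.2517 $/yr


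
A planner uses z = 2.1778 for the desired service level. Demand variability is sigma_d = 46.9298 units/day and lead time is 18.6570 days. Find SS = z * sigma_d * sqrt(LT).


sqrt(LT) = sqrt(18.6570) = 4.3194
SS = 2.1778 * 46.9298 * 4.3194 = 441.4562

441.4562 units


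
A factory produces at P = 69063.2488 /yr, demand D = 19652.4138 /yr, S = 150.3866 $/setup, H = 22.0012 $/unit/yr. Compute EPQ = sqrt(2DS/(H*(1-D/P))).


1 - D/P = 1 - 0.2846 = 0.7154
H*(1-D/P) = 15.7406
2DS = 5910919.3864
EPQ = sqrt(375520.3512) = 612.7972

612.7972 units


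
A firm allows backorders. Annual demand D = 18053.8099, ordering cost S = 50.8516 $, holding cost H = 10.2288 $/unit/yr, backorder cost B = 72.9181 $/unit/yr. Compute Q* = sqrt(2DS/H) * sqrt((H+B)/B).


sqrt(2DS/H) = 423.6814
sqrt((H+B)/B) = 1.0678
Q* = 423.6814 * 1.0678 = 452.4231

452.4231 units


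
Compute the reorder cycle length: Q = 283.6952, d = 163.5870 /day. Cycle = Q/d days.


Cycle = 283.6952 / 163.5870 = 1.7342

1.7342 days


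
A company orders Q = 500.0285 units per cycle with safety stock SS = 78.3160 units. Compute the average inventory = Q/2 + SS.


Q/2 = 250.0143
Avg = 250.0143 + 78.3160 = 328.3302

328.3302 units


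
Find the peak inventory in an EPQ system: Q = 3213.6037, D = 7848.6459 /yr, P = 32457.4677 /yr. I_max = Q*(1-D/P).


D/P = 0.2418
1 - D/P = 0.7582
I_max = 3213.6037 * 0.7582 = 2436.5117

2436.5117 units


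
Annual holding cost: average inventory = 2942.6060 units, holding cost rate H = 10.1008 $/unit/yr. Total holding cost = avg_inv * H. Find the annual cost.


Cost = 2942.6060 * 10.1008 = 29722.6747

29722.6747 $/yr


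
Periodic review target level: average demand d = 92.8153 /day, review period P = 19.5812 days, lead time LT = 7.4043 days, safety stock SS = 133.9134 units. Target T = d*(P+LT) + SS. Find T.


P + LT = 26.9855
d*(P+LT) = 92.8153 * 26.9855 = 2504.6673
T = 2504.6673 + 133.9134 = 2638.5807

2638.5807 units


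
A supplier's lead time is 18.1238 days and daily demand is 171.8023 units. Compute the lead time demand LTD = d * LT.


LTD = 171.8023 * 18.1238 = 3113.7105

3113.7105 units


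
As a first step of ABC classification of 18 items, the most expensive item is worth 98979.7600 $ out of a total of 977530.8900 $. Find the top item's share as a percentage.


Top item = 98979.7600
Total = 977530.8900
Percentage = 98979.7600 / 977530.8900 * 100 = 10.1255

10.1255%


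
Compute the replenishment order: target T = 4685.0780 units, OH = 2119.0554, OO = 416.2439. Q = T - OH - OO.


Inventory position = OH + OO = 2119.0554 + 416.2439 = 2535.2993
Q = 4685.0780 - 2535.2993 = 2149.7787

2149.7787 units


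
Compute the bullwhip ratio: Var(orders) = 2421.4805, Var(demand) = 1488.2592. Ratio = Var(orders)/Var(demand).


BW = 2421.4805 / 1488.2592 = 1.6271

1.6271


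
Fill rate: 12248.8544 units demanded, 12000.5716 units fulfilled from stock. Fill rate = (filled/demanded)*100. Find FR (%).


FR = 12000.5716 / 12248.8544 * 100 = 97.9730

97.9730%


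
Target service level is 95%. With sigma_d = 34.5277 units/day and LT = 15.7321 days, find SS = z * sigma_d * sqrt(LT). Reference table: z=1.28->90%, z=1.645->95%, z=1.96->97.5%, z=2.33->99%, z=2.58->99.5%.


From the table, SL = 95% corresponds to z = 1.645
sqrt(LT) = sqrt(15.7321) = 3.9664
SS = 1.645 * 34.5277 * 3.9664 = 225.2822

225.2822 units


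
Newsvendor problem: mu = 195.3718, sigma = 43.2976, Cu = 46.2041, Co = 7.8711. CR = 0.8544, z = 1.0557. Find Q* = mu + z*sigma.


CR = Cu/(Cu+Co) = 46.2041/(46.2041+7.8711) = 0.8544
z = 1.0557
Q* = 195.3718 + 1.0557 * 43.2976 = 241.0811

241.0811 units


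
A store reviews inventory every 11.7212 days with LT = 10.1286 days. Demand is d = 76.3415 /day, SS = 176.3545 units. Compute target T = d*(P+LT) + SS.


P + LT = 21.8498
d*(P+LT) = 76.3415 * 21.8498 = 1668.0465
T = 1668.0465 + 176.3545 = 1844.4010

1844.4010 units


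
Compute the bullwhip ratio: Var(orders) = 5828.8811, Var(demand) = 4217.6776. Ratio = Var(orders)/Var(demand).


BW = 5828.8811 / 4217.6776 = 1.3820

1.3820


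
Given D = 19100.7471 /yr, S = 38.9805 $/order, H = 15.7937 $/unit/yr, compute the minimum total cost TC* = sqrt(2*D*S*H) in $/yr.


2*D*S*H = 23518609.4316
TC* = sqrt(23518609.4316) = 4849.5989

4849.5989 $/yr


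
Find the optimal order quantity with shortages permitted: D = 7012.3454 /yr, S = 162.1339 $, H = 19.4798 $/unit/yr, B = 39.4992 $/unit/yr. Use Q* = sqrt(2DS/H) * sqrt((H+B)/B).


sqrt(2DS/H) = 341.6578
sqrt((H+B)/B) = 1.2220
Q* = 341.6578 * 1.2220 = 417.4898

417.4898 units


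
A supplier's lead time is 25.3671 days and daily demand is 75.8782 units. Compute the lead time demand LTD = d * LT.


LTD = 75.8782 * 25.3671 = 1924.8099

1924.8099 units


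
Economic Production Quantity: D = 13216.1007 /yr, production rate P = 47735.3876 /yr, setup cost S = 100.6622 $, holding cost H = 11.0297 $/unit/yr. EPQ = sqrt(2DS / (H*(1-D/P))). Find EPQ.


1 - D/P = 1 - 0.2769 = 0.7231
H*(1-D/P) = 7.9760
2DS = 2660723.5438
EPQ = sqrt(333591.2804) = 577.5736

577.5736 units


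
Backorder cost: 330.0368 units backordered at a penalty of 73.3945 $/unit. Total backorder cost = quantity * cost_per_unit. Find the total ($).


Total = 330.0368 * 73.3945 = 24222.8859

24222.8859 $


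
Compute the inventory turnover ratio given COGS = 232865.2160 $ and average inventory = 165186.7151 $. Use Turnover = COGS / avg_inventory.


Turnover = 232865.2160 / 165186.7151 = 1.4097

1.4097


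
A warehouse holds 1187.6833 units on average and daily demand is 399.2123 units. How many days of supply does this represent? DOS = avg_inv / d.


DOS = 1187.6833 / 399.2123 = 2.9751

2.9751 days


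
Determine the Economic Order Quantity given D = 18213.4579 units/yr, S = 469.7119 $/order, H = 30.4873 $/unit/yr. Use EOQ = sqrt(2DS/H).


2*D*S = 2 * 18213.4579 * 469.7119 = 17110155.8316
2*D*S/H = 561222.4051
EOQ = sqrt(561222.4051) = 749.1478

749.1478 units


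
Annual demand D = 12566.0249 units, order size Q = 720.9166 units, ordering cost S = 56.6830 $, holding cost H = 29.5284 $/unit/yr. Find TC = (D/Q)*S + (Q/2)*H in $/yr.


Ordering cost = D*S/Q = 988.0200
Holding cost = Q*H/2 = 10643.7569
TC = 988.0200 + 10643.7569 = 11631.7768

11631.7768 $/yr


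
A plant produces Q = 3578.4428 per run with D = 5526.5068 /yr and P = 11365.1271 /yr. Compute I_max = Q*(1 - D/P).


D/P = 0.4863
1 - D/P = 0.5137
I_max = 3578.4428 * 0.5137 = 1838.3577

1838.3577 units


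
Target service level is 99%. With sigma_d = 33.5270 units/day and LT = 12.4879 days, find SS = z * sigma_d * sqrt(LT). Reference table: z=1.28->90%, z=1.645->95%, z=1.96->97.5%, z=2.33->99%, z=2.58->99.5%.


From the table, SL = 99% corresponds to z = 2.33
sqrt(LT) = sqrt(12.4879) = 3.5338
SS = 2.33 * 33.5270 * 3.5338 = 276.0548

276.0548 units


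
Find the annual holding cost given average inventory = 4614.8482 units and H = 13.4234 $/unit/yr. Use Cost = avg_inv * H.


Cost = 4614.8482 * 13.4234 = 61946.9533

61946.9533 $/yr


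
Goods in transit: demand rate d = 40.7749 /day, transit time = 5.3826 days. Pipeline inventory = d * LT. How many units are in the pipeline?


Pipeline = 40.7749 * 5.3826 = 219.4750

219.4750 units


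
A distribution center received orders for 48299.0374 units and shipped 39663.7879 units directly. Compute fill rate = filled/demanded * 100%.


FR = 39663.7879 / 48299.0374 * 100 = 82.1213

82.1213%


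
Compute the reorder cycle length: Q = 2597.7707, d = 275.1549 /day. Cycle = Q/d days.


Cycle = 2597.7707 / 275.1549 = 9.4411

9.4411 days


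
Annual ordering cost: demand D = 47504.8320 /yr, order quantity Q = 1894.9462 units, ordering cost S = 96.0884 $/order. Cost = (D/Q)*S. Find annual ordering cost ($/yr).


Number of orders = D/Q = 25.0692
Cost = 25.0692 * 96.0884 = 2408.8617

2408.8617 $/yr


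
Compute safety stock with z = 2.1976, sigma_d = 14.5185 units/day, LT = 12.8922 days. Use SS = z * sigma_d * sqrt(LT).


sqrt(LT) = sqrt(12.8922) = 3.5906
SS = 2.1976 * 14.5185 * 3.5906 = 114.5602

114.5602 units


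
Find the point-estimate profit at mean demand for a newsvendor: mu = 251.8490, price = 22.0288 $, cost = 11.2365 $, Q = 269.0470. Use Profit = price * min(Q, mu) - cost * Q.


Sales at mu = min(269.0470, 251.8490) = 251.8490
Revenue = 22.0288 * 251.8490 = 5547.9313
Total cost = 11.2365 * 269.0470 = 3023.1466
Profit = 5547.9313 - 3023.1466 = 2524.7846

2524.7846 $


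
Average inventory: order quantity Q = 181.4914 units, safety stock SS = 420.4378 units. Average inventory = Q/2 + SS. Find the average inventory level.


Q/2 = 90.7457
Avg = 90.7457 + 420.4378 = 511.1835

511.1835 units


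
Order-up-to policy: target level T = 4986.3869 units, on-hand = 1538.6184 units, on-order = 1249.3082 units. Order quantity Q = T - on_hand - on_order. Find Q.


Inventory position = OH + OO = 1538.6184 + 1249.3082 = 2787.9266
Q = 4986.3869 - 2787.9266 = 2198.4603

2198.4603 units


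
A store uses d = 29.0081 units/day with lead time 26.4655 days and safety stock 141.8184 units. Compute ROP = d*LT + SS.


d*LT = 29.0081 * 26.4655 = 767.7139
ROP = 767.7139 + 141.8184 = 909.5323

909.5323 units


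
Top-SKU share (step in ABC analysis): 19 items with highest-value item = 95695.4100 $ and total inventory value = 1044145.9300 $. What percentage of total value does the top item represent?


Top item = 95695.4100
Total = 1044145.9300
Percentage = 95695.4100 / 1044145.9300 * 100 = 9.1649

9.1649%


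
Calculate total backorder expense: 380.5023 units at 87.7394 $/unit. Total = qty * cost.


Total = 380.5023 * 87.7394 = 33385.0435

33385.0435 $


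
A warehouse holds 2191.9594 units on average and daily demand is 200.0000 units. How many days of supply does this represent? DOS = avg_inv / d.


DOS = 2191.9594 / 200.0000 = 10.9598

10.9598 days


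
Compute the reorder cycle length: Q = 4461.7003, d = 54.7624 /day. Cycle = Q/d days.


Cycle = 4461.7003 / 54.7624 = 81.4738

81.4738 days


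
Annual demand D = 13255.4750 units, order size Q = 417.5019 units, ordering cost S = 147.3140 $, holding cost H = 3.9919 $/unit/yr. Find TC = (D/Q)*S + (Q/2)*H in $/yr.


Ordering cost = D*S/Q = 4677.1453
Holding cost = Q*H/2 = 833.3129
TC = 4677.1453 + 833.3129 = 5510.4582

5510.4582 $/yr


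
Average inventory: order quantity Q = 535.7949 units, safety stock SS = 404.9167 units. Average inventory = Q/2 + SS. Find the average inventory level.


Q/2 = 267.8974
Avg = 267.8974 + 404.9167 = 672.8141

672.8141 units


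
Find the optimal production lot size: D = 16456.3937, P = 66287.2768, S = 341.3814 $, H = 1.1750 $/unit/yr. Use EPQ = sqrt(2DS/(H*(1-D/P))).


1 - D/P = 1 - 0.2483 = 0.7517
H*(1-D/P) = 0.8833
2DS = 11235813.4405
EPQ = sqrt(12720326.1549) = 3566.5566

3566.5566 units


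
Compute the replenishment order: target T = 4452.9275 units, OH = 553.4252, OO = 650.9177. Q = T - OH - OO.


Inventory position = OH + OO = 553.4252 + 650.9177 = 1204.3429
Q = 4452.9275 - 1204.3429 = 3248.5846

3248.5846 units


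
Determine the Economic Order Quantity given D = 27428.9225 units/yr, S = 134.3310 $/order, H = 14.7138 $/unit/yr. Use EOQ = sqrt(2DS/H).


2*D*S = 2 * 27428.9225 * 134.3310 = 7369109.1767
2*D*S/H = 500829.7773
EOQ = sqrt(500829.7773) = 707.6933

707.6933 units


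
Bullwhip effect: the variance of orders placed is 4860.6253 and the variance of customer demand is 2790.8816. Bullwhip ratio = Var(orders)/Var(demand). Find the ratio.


BW = 4860.6253 / 2790.8816 = 1.7416

1.7416


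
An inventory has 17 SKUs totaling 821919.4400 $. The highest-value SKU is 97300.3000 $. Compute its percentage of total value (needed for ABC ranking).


Top item = 97300.3000
Total = 821919.4400
Percentage = 97300.3000 / 821919.4400 * 100 = 11.8382

11.8382%


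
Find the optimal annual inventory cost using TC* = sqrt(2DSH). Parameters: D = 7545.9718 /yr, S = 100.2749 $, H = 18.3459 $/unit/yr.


2*D*S*H = 27763641.8258
TC* = sqrt(27763641.8258) = 5269.1215

5269.1215 $/yr


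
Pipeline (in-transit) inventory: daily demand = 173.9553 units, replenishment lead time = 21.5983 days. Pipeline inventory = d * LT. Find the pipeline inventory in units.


Pipeline = 173.9553 * 21.5983 = 3757.1388

3757.1388 units


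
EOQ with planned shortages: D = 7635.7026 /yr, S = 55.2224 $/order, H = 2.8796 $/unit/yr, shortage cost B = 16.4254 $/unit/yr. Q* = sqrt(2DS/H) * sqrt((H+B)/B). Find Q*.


sqrt(2DS/H) = 541.1667
sqrt((H+B)/B) = 1.0841
Q* = 541.1667 * 1.0841 = 586.6890

586.6890 units


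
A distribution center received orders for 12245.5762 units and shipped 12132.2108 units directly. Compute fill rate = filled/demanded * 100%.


FR = 12132.2108 / 12245.5762 * 100 = 99.0742

99.0742%


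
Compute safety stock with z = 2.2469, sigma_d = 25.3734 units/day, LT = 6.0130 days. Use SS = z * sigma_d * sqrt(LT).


sqrt(LT) = sqrt(6.0130) = 2.4521
SS = 2.2469 * 25.3734 * 2.4521 = 139.8003

139.8003 units


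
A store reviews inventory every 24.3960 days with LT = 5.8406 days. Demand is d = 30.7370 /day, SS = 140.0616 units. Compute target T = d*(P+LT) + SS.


P + LT = 30.2366
d*(P+LT) = 30.7370 * 30.2366 = 929.3824
T = 929.3824 + 140.0616 = 1069.4440

1069.4440 units


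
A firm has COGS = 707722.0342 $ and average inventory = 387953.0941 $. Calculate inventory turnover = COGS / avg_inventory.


Turnover = 707722.0342 / 387953.0941 = 1.8242

1.8242


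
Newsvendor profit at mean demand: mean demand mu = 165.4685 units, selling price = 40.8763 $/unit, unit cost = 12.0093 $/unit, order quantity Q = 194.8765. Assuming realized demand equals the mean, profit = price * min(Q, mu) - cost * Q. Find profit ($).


Sales at mu = min(194.8765, 165.4685) = 165.4685
Revenue = 40.8763 * 165.4685 = 6763.7400
Total cost = 12.0093 * 194.8765 = 2340.3304
Profit = 6763.7400 - 2340.3304 = 4423.4097

4423.4097 $


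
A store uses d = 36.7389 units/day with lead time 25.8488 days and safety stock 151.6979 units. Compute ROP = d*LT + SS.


d*LT = 36.7389 * 25.8488 = 949.6565
ROP = 949.6565 + 151.6979 = 1101.3544

1101.3544 units


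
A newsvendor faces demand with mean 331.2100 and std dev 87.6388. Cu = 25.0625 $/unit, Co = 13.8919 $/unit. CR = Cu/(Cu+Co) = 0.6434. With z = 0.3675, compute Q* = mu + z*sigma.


CR = Cu/(Cu+Co) = 25.0625/(25.0625+13.8919) = 0.6434
z = 0.3675
Q* = 331.2100 + 0.3675 * 87.6388 = 363.4173

363.4173 units


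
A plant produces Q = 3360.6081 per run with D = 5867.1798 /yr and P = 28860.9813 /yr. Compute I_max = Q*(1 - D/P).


D/P = 0.2033
1 - D/P = 0.7967
I_max = 3360.6081 * 0.7967 = 2677.4265

2677.4265 units


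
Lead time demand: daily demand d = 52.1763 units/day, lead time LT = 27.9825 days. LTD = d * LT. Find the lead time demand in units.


LTD = 52.1763 * 27.9825 = 1460.0233

1460.0233 units


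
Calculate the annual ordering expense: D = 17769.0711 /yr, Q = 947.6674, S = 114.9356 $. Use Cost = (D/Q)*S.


Number of orders = D/Q = 18.7503
Cost = 18.7503 * 114.9356 = 2155.0798

2155.0798 $/yr


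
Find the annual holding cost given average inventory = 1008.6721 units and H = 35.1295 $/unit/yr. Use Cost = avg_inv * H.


Cost = 1008.6721 * 35.1295 = 35434.1465

35434.1465 $/yr


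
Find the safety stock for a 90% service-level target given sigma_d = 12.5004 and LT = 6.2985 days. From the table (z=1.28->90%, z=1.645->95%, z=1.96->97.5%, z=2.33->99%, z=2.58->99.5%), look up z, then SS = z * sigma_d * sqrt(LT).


From the table, SL = 90% corresponds to z = 1.28
sqrt(LT) = sqrt(6.2985) = 2.5097
SS = 1.28 * 12.5004 * 2.5097 = 40.1562

40.1562 units


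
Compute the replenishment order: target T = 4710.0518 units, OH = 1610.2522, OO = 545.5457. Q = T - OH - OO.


Inventory position = OH + OO = 1610.2522 + 545.5457 = 2155.7979
Q = 4710.0518 - 2155.7979 = 2554.2539

2554.2539 units


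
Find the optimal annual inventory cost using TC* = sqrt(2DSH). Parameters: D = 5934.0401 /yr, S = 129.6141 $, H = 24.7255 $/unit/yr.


2*D*S*H = 38034508.0847
TC* = sqrt(38034508.0847) = 6167.2123

6167.2123 $/yr
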